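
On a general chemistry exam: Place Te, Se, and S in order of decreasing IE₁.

S > Se > Te

S is in period 3, group 16; Se is in period 4, group 16; Te is in period 5, group 16.
Removing the outermost electron gets harder across a period and easier down a group.
All are in group 16, so first ionization energy increases up the group.
So from highest to lowest: S > Se > Te.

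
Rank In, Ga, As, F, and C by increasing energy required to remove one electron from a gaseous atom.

C is in period 2, group 14; F is in period 2, group 17; Ga is in period 4, group 13; As is in period 4, group 15; In is in period 5, group 13.
Across a period the outer electron is held more tightly (higher IE₁); down a group it sits in a higher shell, more shielded, and comes off more easily.
These span different periods and groups, so the two trends combine.
Ga > In: they share group 13; the group trend gives Ga the larger value.
As > Ga: As lies to the right of Ga in period 4, so the across-period effect alone puts As higher.
C > As: period and group pull opposite ways; the down-group shift dominates (1086 vs 947 kJ/mol).
F > C: F lies to the right of C in period 2, so the across-period effect alone puts F higher.
Tabulated first ionization energy (kJ/mol): C 1086, F 1681, Ga 579, As 947, In 558.
So from lowest to highest: In < Ga < As < C < F.

In < Ga < As < C < F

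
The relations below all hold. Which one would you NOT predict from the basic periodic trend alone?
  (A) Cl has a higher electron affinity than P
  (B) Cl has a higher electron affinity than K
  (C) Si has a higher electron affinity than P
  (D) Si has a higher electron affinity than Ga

(C)

The general trend: electron affinity increases across a period and decreases down a group.
(A) Cl (period 3, group 17) vs P (period 3, group 15): the stated order agrees with the simple trend.
(B) Cl (period 3, group 17) vs K (period 4, group 1): the stated order agrees with the simple trend.
(C) Si (period 3, group 14) vs P (period 3, group 15): the stated order contradicts the simple trend.
(D) Si (period 3, group 14) vs Ga (period 4, group 13): the stated order agrees with the simple trend.
The exception is (C): adding an electron to P's half-filled 3p³ is unfavourable, so Si (3p²) has the more exothermic EA.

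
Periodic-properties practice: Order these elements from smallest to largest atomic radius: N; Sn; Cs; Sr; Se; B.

N < B < Se < Sn < Sr < Cs

B is in period 2, group 13; N is in period 2, group 15; Se is in period 4, group 16; Sr is in period 5, group 2; Sn is in period 5, group 14; Cs is in period 6, group 1.
Across a period the added protons contract the valence shell; down a group each new principal shell makes the atom larger.
Here both period and group differ, so the two effects have to be weighed against each other.
B > N: both are in period 2; the period trend gives B the larger value.
Se > B: the two effects oppose for this pair; the down-group effect wins (116 vs 85 pm).
Sn > Se: relative to Se, both the across-period and down-group shifts push Sn's atomic radius up.
Sr > Sn: Sr lies to the left of Sn in period 5, so the across-period effect alone puts Sr larger.
Cs > Sr: relative to Sr, both the across-period and down-group shifts push Cs's atomic radius up.
Tabulated atomic radius (pm): B 85, N 71, Se 116, Sr 185, Sn 140, Cs 232.
So from smallest to largest: N < B < Se < Sn < Sr < Cs.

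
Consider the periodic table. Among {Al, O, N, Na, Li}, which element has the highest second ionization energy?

Li

Consider each +1 ion: Al⁺ still has 2 valence electrons; O⁺ still has 5 valence electrons; N⁺ still has 4 valence electrons; Na⁺ is the bare [Ne] core; Li⁺ is the bare [He] core.
Core electrons are held far more tightly than valence electrons, so Na and Li top the IE_2 order.
Valence configurations: Al⁺ [Ne]3s², O⁺ [He]2s²2p³, N⁺ [He]2s²2p².
Tabulated IE_2 (kJ/mol): Al 1817, O 3388, N 2856, Na 4562, Li 7298.
So the second ionization energies run Al < N < O < Na < Li.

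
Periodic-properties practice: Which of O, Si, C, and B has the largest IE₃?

The third ionization energy removes an electron from the +2 ion. For each element: O²⁺ still has 4 valence electrons; Si²⁺ still has 2 valence electrons; C²⁺ still has 2 valence electrons; B²⁺ still has 1 valence electron.
All are still removing valence electrons, so compare the +2 ions as you would atoms: IE_3 generally rises across a period (higher Z_eff) and falls down a group (larger shell), subject to the usual subshell exceptions.
Valence configurations: O²⁺ [He]2s²2p², Si²⁺ [Ne]3s², C²⁺ [He]2s², B²⁺ [He]2s¹.
Approximate IE_3 values (kJ/mol): O 5300, Si 3232, C 4620, B 3660.
Hence IE_3: Si < B < C < O.

O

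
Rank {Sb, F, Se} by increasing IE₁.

Sb, Se, F

F is in period 2, group 17; Se is in period 4, group 16; Sb is in period 5, group 15.
First ionization energy rises across a period (greater Z_eff holds electrons more tightly) and falls down a group (valence electrons are farther from the nucleus).
These span different periods and groups, so the two trends combine.
Se > Sb: both effects reinforce here, so Se is clearly the higher of the two.
F > Se: relative to Se, both the across-period and down-group shifts push F's first ionization energy up.
Tabulated first ionization energy (kJ/mol): F 1681, Se 941, Sb 831.
So from lowest to highest: Sb < Se < F.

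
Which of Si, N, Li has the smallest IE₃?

IE_3 is the cost of taking one more electron from the +2 cation: Si²⁺ still has 2 valence electrons; N²⁺ still has 3 valence electrons; Li²⁺ is already 1 electron into the core.
Breaking into a closed-shell core is much more expensive than removing a leftover valence electron — Li has the largest IE_3 here.
Valence configurations: Si²⁺ [Ne]3s², N²⁺ [He]2s²2p¹.
The numbers (kJ/mol): Si 3232, N 4578, Li 11815.
So the third ionization energies run Si < N < Li.

Si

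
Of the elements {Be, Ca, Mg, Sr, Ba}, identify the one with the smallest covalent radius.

Be is in period 2, group 2; Mg is in period 3, group 2; Ca is in period 4, group 2; Sr is in period 5, group 2; Ba is in period 6, group 2.
Moving right in a period, electrons are added to the same shell under a stronger nuclear pull, so atoms get smaller; moving down, a new shell is opened and atoms get larger.
All are in group 2, so atomic radius increases down the group.
The smallest covalent radius among these belongs to Be.

Be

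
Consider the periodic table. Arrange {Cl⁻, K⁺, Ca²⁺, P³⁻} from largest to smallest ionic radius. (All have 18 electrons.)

P³⁻ > Cl⁻ > K⁺ > Ca²⁺

All of these have 18 electrons, so size is governed by nuclear charge alone: the more protons, the stronger the pull on the same electron cloud, and the smaller the ion.
Nuclear charges: Ca²⁺ (Z=20), K⁺ (Z=19), Cl⁻ (Z=17), P³⁻ (Z=15).
Largest to smallest: P³⁻ > Cl⁻ > K⁺ > Ca²⁺.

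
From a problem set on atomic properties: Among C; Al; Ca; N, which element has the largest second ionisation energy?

N

Consider each +1 ion: C⁺ still has 3 valence electrons; Al⁺ still has 2 valence electrons; Ca⁺ still has 1 valence electron; N⁺ still has 4 valence electrons.
All are still removing valence electrons, so compare the +1 ions as you would atoms: IE_2 generally rises across a period (higher Z_eff) and falls down a group (larger shell), subject to the usual subshell exceptions.
Valence configurations: C⁺ [He]2s²2p¹, Al⁺ [Ne]3s², Ca⁺ [Ar]4s¹, N⁺ [He]2s²2p².
The numbers (kJ/mol): C 2353, Al 1817, Ca 1145, N 2856.
Overall IE_2 order: Ca < Al < C < N.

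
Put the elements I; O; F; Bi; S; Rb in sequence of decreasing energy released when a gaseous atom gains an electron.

F > I > S > O > Bi > Rb

O is in period 2, group 16; F is in period 2, group 17; S is in period 3, group 16; Rb is in period 5, group 1; I is in period 5, group 17; Bi is in period 6, group 15.
Adding an electron releases more energy for atoms nearer the top right (short of the noble gases).
Neither a single period nor a single group — weigh both effects.
Bi > Rb: period and group pull opposite ways; the across-period shift dominates (91 vs 47 kJ/mol).
O > Bi: relative to Bi, both the across-period and down-group shifts push O's electron affinity up.
S > O: this pair runs against the simple trend — see the exception note.
I > S: period and group pull opposite ways; the across-period shift dominates (295 vs 200 kJ/mol).
F > I: F sits above I in group 17, so the down-group effect alone puts F higher.
Note the exception: S has a higher electron affinity than O, contrary to the simple trend — the compact 2p subshell of O repels the added electron more than S's larger 3p does.
Tabulated electron affinity (kJ/mol): O 141, F 328, S 200, Rb 47, I 295, Bi 91.
So from highest to lowest: F > I > S > O > Bi > Rb.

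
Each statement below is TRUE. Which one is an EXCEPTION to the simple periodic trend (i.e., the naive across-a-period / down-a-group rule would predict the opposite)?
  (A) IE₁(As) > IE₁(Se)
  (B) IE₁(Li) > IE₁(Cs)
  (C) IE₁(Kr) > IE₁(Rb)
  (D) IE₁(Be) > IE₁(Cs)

(A)

The general trend: first ionisation energy increases across a period and decreases down a group.
(A) As (period 4, group 15) vs Se (period 4, group 16): the stated order contradicts the simple trend.
(B) Li (period 2, group 1) vs Cs (period 6, group 1): the stated order agrees with the simple trend.
(C) Kr (period 4, group 18) vs Rb (period 5, group 1): the stated order agrees with the simple trend.
(D) Be (period 2, group 2) vs Cs (period 6, group 1): the stated order agrees with the simple trend.
The exception is (A): Se (4p⁴) ionizes more easily than half-filled As (4p³).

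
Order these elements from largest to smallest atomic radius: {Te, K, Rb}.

Rb, K, Te

K is in period 4, group 1; Rb is in period 5, group 1; Te is in period 5, group 16.
Radius decreases left→right (rising Z_eff, same n) and increases top→bottom (higher n).
Here both period and group differ, so the two effects have to be weighed against each other.
K > Te: the two effects oppose for this pair; the across-period effect wins (196 vs 136 pm).
Rb > K: Rb sits below K in group 1, so the down-group effect alone puts Rb larger.
For reference (pm): K 196, Rb 210, Te 136.
So from largest to smallest: Rb > K > Te.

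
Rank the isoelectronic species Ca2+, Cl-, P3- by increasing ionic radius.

Ca2+, Cl-, P3-

All of these have 18 electrons, so size is governed by nuclear charge alone: the more protons, the stronger the pull on the same electron cloud, and the smaller the ion.
Nuclear charges: Ca2+ (Z=20), Cl- (Z=17), P3- (Z=15).
Smallest to largest: Ca2+ < Cl- < P3-.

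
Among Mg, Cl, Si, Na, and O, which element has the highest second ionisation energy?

Na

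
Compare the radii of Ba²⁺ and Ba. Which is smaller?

Ba²⁺

Forming Ba²⁺ removes 2 electrons from Ba. Fewer electrons for the same nuclear charge means less shielding and a higher Z_eff on the remaining electrons, and for main-group metals the entire outer shell is lost.
A cation is smaller than its parent atom: Ba²⁺ < Ba.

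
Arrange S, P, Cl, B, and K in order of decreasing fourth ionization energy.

After 3 electrons have been removed, what remains? S³⁺ still has 3 valence electrons; P³⁺ still has 2 valence electrons; Cl³⁺ still has 4 valence electrons; B³⁺ is the bare [He] core; K³⁺ is already 2 electrons into the core.
Pulling an electron out of a noble-gas core costs far more than removing a remaining valence electron, so K and B sit at the high end of IE_4.
Valence configurations: S³⁺ [Ne]3s²3p¹, P³⁺ [Ne]3s², Cl³⁺ [Ne]3s²3p².
S³⁺ loses a lone 3p electron whereas P³⁺ must break into a filled 3s² pair, so IE_4(P) > IE_4(S) even though S has the higher nuclear charge.
The numbers (kJ/mol): S 4556, P 4964, Cl 5159, B 25026, K 5877.
So the fourth ionization energies run S < P < Cl < K < B.

B > K > Cl > P > S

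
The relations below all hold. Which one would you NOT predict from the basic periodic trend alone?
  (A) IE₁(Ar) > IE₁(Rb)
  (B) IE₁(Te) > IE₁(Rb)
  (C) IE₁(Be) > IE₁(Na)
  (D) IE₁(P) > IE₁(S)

The general trend: first ionization energy increases across a period and decreases down a group.
(A) Ar (period 3, group 18) vs Rb (period 5, group 1): the stated order agrees with the simple trend.
(B) Te (period 5, group 16) vs Rb (period 5, group 1): the stated order agrees with the simple trend.
(C) Be (period 2, group 2) vs Na (period 3, group 1): the stated order agrees with the simple trend.
(D) P (period 3, group 15) vs S (period 3, group 16): the stated order contradicts the simple trend.
The exception is (D): S (3p⁴) ionizes more easily than half-filled P (3p³) because the paired 3p electron in S is pushed out by e⁻–e⁻ repulsion.

(D)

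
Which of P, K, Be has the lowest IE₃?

P

Consider each +2 ion: P²⁺ still has 3 valence electrons; K²⁺ is already 1 electron into the core; Be²⁺ is the bare [He] core.
Core electrons are held far more tightly than valence electrons, so K and Be top the IE_3 order.
Tabulated IE_3 (kJ/mol): P 2914, K 4420, Be 14849.
Overall IE_3 order: P < K < Be.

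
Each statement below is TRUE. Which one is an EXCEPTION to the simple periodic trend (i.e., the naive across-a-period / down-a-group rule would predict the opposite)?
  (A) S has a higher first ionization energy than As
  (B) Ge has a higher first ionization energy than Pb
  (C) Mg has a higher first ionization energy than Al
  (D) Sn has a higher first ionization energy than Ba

The general trend: first ionization energy increases across a period and decreases down a group.
(A) S (period 3, group 16) vs As (period 4, group 15): the stated order agrees with the simple trend.
(B) Ge (period 4, group 14) vs Pb (period 6, group 14): the stated order agrees with the simple trend.
(C) Mg (period 3, group 2) vs Al (period 3, group 13): the stated order contradicts the simple trend.
(D) Sn (period 5, group 14) vs Ba (period 6, group 2): the stated order agrees with the simple trend.
The exception is (C): Al's single 3p electron is easier to remove than one from Mg's filled 3s².

(C)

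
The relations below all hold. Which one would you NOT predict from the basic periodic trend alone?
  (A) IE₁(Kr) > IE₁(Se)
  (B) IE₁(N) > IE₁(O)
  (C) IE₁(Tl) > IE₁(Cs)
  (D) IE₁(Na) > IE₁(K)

(B)

The general trend: first ionization energy increases across a period and decreases down a group.
(A) Kr (period 4, group 18) vs Se (period 4, group 16): the stated order agrees with the simple trend.
(B) N (period 2, group 15) vs O (period 2, group 16): the stated order contradicts the simple trend.
(C) Tl (period 6, group 13) vs Cs (period 6, group 1): the stated order agrees with the simple trend.
(D) Na (period 3, group 1) vs K (period 4, group 1): the stated order agrees with the simple trend.
The exception is (B): pairing an electron in O's 2p⁴ costs repulsion energy, so O ionizes more easily than half-filled N (2p³).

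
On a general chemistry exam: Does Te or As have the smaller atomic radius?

As is in period 4, group 15; Te is in period 5, group 16.
Across a period the added protons contract the valence shell; down a group each new principal shell makes the atom larger.
A diagonal step moves right (one effect) and down (the opposite effect) at once.
Te > As: the two effects oppose for this pair; the down-group effect wins (136 vs 121 pm).
Tabulated atomic radius (pm): As 121, Te 136.
So As has the smaller atomic radius (As < Te).

As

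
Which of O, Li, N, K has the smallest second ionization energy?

N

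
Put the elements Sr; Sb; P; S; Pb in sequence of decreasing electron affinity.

P is in period 3, group 15; S is in period 3, group 16; Sr is in period 5, group 2; Sb is in period 5, group 15; Pb is in period 6, group 14.
Adding an electron releases more energy for atoms nearer the top right (short of the noble gases).
Here both period and group differ, so the two effects have to be weighed against each other.
Pb > Sr: period and group pull opposite ways; the across-period shift dominates (35 vs 5 kJ/mol).
P > Pb: relative to Pb, both the across-period and down-group shifts push P's electron affinity up.
Sb > P: this pair runs against the simple trend — see the exception note.
S > Sb: both effects reinforce here, so S is clearly the higher of the two.
Note the exception: Sb has a higher electron affinity than P, contrary to the simple trend — both are half-filled np³, but the pairing/repulsion penalty for the added electron shrinks as the p orbitals become larger and more diffuse down the group, and for Sb that outweighs the weaker nuclear attraction.
For reference (kJ/mol): P 72, S 200, Sr 5, Sb 103, Pb 35.
So from highest to lowest: S > Sb > P > Pb > Sr.

S > Sb > P > Pb > Sr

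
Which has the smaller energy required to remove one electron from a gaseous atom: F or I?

I

Across a period the outer electron is held more tightly (higher IE₁); down a group it sits in a higher shell, more shielded, and comes off more easily.
All are in group 17, so first ionization energy increases up the group.
So I has the smaller energy required to remove one electron from a gaseous atom (I < F).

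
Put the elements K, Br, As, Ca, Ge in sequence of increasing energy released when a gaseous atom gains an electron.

Ca < K < As < Ge < Br

K is in period 4, group 1; Ca is in period 4, group 2; Ge is in period 4, group 14; As is in period 4, group 15; Br is in period 4, group 17.
Electron affinity generally becomes more exothermic across a period toward the halogens and less exothermic down a group.
All lie in period 4; the across-period trend (electron affinity increases left to right) applies, with the exception below.
Note the exception: K has a higher electron affinity than Ca, contrary to the simple trend — adding an electron to Ca (ns²) has to open a new, higher-energy np subshell, which is unfavourable.
Note the exception: Ge has a higher electron affinity than As, contrary to the simple trend — adding an electron to As's half-filled 4p³ is unfavourable, so Ge (4p²) has the more exothermic EA.
Approximate values (kJ/mol): K 48, Ca 2, Ge 119, As 78, Br 325.
So from lowest to highest: Ca < K < As < Ge < Br.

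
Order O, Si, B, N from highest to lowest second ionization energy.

After 1 electron has been removed, what remains? O⁺ still has 5 valence electrons; Si⁺ still has 3 valence electrons; B⁺ still has 2 valence electrons; N⁺ still has 4 valence electrons.
All are still removing valence electrons, so compare the +1 ions as you would atoms: IE_2 generally rises across a period (higher Z_eff) and falls down a group (larger shell), subject to the usual subshell exceptions.
Valence configurations: O⁺ [He]2s²2p³, Si⁺ [Ne]3s²3p¹, B⁺ [He]2s², N⁺ [He]2s²2p².
The numbers (kJ/mol): O 3388, Si 1577, B 2427, N 2856.
Hence IE_2: Si < B < N < O.

O > N > B > Si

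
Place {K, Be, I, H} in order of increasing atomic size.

H, Be, I, K

H is in period 1, group 1; Be is in period 2, group 2; K is in period 4, group 1; I is in period 5, group 17.
Moving right in a period, electrons are added to the same shell under a stronger nuclear pull, so atoms get smaller; moving down, a new shell is opened and atoms get larger.
Here both period and group differ, so the two effects have to be weighed against each other.
Be > H: the two effects oppose for this pair; the down-group effect wins (102 vs 32 pm).
I > Be: the two effects oppose for this pair; the down-group effect wins (133 vs 102 pm).
K > I: period and group pull opposite ways; the across-period shift dominates (196 vs 133 pm).
For reference (pm): H 32, Be 102, K 196, I 133.
So from smallest to largest: H < Be < I < K.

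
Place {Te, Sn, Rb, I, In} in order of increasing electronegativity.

Rb is in period 5, group 1; In is in period 5, group 13; Sn is in period 5, group 14; Te is in period 5, group 16; I is in period 5, group 17.
Electronegativity increases across a period and decreases down a group, tracking effective nuclear charge and atomic size.
All lie in period 5, so electronegativity increases left to right.
So from lowest to highest: Rb < In < Sn < Te < I.

Rb, In, Sn, Te, I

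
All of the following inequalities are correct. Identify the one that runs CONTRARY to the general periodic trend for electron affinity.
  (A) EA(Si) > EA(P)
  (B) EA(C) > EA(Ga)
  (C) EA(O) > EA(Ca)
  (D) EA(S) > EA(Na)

The general trend: electron affinity increases across a period and decreases down a group.
(A) Si (period 3, group 14) vs P (period 3, group 15): the stated order contradicts the simple trend.
(B) C (period 2, group 14) vs Ga (period 4, group 13): the stated order agrees with the simple trend.
(C) O (period 2, group 16) vs Ca (period 4, group 2): the stated order agrees with the simple trend.
(D) S (period 3, group 16) vs Na (period 3, group 1): the stated order agrees with the simple trend.
The exception is (A): adding an electron to P's half-filled 3p³ is unfavourable, so Si (3p²) has the more exothermic EA.

(A)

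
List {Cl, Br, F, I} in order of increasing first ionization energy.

I < Br < Cl < F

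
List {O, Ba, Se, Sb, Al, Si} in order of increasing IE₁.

IE₁ increases left→right with effective nuclear charge and decreases top→bottom as the valence shell moves farther out.
These span different periods and groups, so the two trends combine.
Al > Ba: relative to Ba, both the across-period and down-group shifts push Al's first ionization energy up.
Si > Al: both are in period 3; the period trend gives Si the larger value.
Sb > Si: the two effects oppose for this pair; the across-period effect wins (831 vs 786 kJ/mol).
Se > Sb: both effects reinforce here, so Se is clearly the higher of the two.
O > Se: O sits above Se in group 16, so the down-group effect alone puts O higher.
Approximate values (kJ/mol): O 1314, Al 578, Si 786, Se 941, Sb 831, Ba 503.
So from lowest to highest: Ba < Al < Si < Sb < Se < O.

Ba < Al < Si < Sb < Se < O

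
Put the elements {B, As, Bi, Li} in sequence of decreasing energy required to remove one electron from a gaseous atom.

As > B > Bi > Li

Li is in period 2, group 1; B is in period 2, group 13; As is in period 4, group 15; Bi is in period 6, group 15.
IE₁ increases left→right with effective nuclear charge and decreases top→bottom as the valence shell moves farther out.
Neither a single period nor a single group — weigh both effects.
Bi > Li: period and group pull opposite ways; the across-period shift dominates (703 vs 520 kJ/mol).
B > Bi: the two effects oppose for this pair; the down-group effect wins (801 vs 703 kJ/mol).
As > B: the two effects oppose for this pair; the across-period effect wins (947 vs 801 kJ/mol).
For reference (kJ/mol): Li 520, B 801, As 947, Bi 703.
So from highest to lowest: As > B > Bi > Li.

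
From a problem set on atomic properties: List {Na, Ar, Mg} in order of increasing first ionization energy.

Na is in period 3, group 1; Mg is in period 3, group 2; Ar is in period 3, group 18.
Across a period the outer electron is held more tightly (higher IE₁); down a group it sits in a higher shell, more shielded, and comes off more easily.
All lie in period 3, so first ionization energy increases left to right.
So from lowest to highest: Na < Mg < Ar.

Na < Mg < Ar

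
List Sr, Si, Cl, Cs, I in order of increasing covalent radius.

Radius decreases left→right (rising Z_eff, same n) and increases top→bottom (higher n).
Here both period and group differ, so the two effects have to be weighed against each other.
Si > Cl: Si lies to the left of Cl in period 3, so the across-period effect alone puts Si larger.
I > Si: the two effects oppose for this pair; the down-group effect wins (133 vs 116 pm).
Sr > I: Sr lies to the left of I in period 5, so the across-period effect alone puts Sr larger.
Cs > Sr: relative to Sr, both the across-period and down-group shifts push Cs's atomic radius up.
Approximate values (pm): Si 116, Cl 99, Sr 185, I 133, Cs 232.
So from smallest to largest: Cl < Si < I < Sr < Cs.

Cl < Si < I < Sr < Cs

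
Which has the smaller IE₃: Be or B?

B

IE_3 is the cost of taking one more electron from the +2 cation: Be²⁺ is the bare [He] core; B²⁺ still has 1 valence electron.
Pulling an electron out of a noble-gas core costs far more than removing a remaining valence electron, so Be sits at the high end of IE_3.
The numbers (kJ/mol): Be 14849, B 3660.
Hence IE_3: B < Be.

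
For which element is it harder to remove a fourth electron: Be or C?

Consider each +3 ion: Be³⁺ is already 1 electron into the core; C³⁺ still has 1 valence electron.
Pulling an electron out of a noble-gas core costs far more than removing a remaining valence electron, so Be sits at the high end of IE_4.
Tabulated IE_4 (kJ/mol): Be 21007, C 6223.
Putting it together, IE_4: C < Be.

Be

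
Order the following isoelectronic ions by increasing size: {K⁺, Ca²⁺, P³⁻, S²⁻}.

All of these have 18 electrons, so size is governed by nuclear charge alone: the more protons, the stronger the pull on the same electron cloud, and the smaller the ion.
Nuclear charges: Ca²⁺ (Z=20), K⁺ (Z=19), S²⁻ (Z=16), P³⁻ (Z=15).
Smallest to largest: Ca²⁺ < K⁺ < S²⁻ < P³⁻.

Ca²⁺ < K⁺ < S²⁻ < P³⁻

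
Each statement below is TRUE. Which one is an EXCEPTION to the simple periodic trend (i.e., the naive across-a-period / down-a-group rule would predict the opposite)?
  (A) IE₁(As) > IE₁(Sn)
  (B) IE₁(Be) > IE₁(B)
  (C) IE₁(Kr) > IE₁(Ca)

(B)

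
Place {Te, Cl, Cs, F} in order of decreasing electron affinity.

Cl, F, Te, Cs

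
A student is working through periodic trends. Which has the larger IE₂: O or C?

O

Consider each +1 ion: O⁺ still has 5 valence electrons; C⁺ still has 3 valence electrons.
All are still removing valence electrons, so compare the +1 ions as you would atoms: IE_2 generally rises across a period (higher Z_eff) and falls down a group (larger shell), subject to the usual subshell exceptions.
Valence configurations: O⁺ [He]2s²2p³, C⁺ [He]2s²2p¹.
Approximate IE_2 values (kJ/mol): O 3388, C 2353.
Overall IE_2 order: C < O.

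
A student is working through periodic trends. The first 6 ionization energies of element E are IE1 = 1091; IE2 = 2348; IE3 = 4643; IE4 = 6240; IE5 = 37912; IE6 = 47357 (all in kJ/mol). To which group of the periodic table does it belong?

Look for the largest jump between consecutive ionization energies: IE5/IE4 ≈ 6.1, far larger than any earlier ratio.
That jump marks the point where a core electron is being removed. So the atom has 4 valence electrons.
A main-group element with 4 valence electrons is in group 14.

Group 14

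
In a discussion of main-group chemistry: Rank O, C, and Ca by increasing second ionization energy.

Consider each +1 ion: O⁺ still has 5 valence electrons; C⁺ still has 3 valence electrons; Ca⁺ still has 1 valence electron.
All are still removing valence electrons, so compare the +1 ions as you would atoms: IE_2 generally rises across a period (higher Z_eff) and falls down a group (larger shell), subject to the usual subshell exceptions.
Valence configurations: O⁺ [He]2s²2p³, C⁺ [He]2s²2p¹, Ca⁺ [Ar]4s¹.
The numbers (kJ/mol): O 3388, C 2353, Ca 1145.
Putting it together, IE_2: Ca < C < O.

Ca < C < O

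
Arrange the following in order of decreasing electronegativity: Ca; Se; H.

Se > H > Ca

Electronegativity increases across a period and decreases down a group, tracking effective nuclear charge and atomic size.
Neither a single period nor a single group — weigh both effects.
H > Ca: the two effects oppose for this pair; the down-group effect wins (2.20 vs 1.00).
Se > H: period and group pull opposite ways; the across-period shift dominates (2.55 vs 2.20).
Tabulated electronegativity (Pauling): H 2.20, Ca 1.00, Se 2.55.
So from highest to lowest: Se > H > Ca.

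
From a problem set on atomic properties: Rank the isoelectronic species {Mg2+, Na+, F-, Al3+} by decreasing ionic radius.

F- > Na+ > Mg2+ > Al3+

All of these have 10 electrons, so size is governed by nuclear charge alone: the more protons, the stronger the pull on the same electron cloud, and the smaller the ion.
Nuclear charges: Al3+ (Z=13), Mg2+ (Z=12), Na+ (Z=11), F- (Z=9).
Largest to smallest: F- > Na+ > Mg2+ > Al3+.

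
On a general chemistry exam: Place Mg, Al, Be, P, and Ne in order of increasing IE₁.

Al, Mg, Be, P, Ne

Be is in period 2, group 2; Ne is in period 2, group 18; Mg is in period 3, group 2; Al is in period 3, group 13; P is in period 3, group 15.
Removing the outermost electron gets harder across a period and easier down a group.
Here both period and group differ, so the two effects have to be weighed against each other.
Mg > Al: this pair runs against the simple trend — see the exception note.
Be > Mg: they share group 2; the group trend gives Be the larger value.
P > Be: the two effects oppose for this pair; the across-period effect wins (1012 vs 900 kJ/mol).
Ne > P: relative to P, both the across-period and down-group shifts push Ne's first ionization energy up.
Note the exception: Mg has a higher first ionization energy than Al, contrary to the simple trend — Al's single 3p electron is easier to remove than one from Mg's filled 3s².
For reference (kJ/mol): Be 900, Ne 2081, Mg 738, Al 578, P 1012.
So from lowest to highest: Al < Mg < Be < P < Ne.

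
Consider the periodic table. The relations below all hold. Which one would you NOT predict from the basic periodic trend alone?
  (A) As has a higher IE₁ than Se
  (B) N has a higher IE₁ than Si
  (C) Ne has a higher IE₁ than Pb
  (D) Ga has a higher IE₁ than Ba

(A)

The general trend: IE₁ increases across a period and decreases down a group.
(A) As (period 4, group 15) vs Se (period 4, group 16): the stated order contradicts the simple trend.
(B) N (period 2, group 15) vs Si (period 3, group 14): the stated order agrees with the simple trend.
(C) Ne (period 2, group 18) vs Pb (period 6, group 14): the stated order agrees with the simple trend.
(D) Ga (period 4, group 13) vs Ba (period 6, group 2): the stated order agrees with the simple trend.
The exception is (A): Se (4p⁴) ionizes more easily than half-filled As (4p³).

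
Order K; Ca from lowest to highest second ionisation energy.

Ca, K

IE_2 is the cost of taking one more electron from the +1 cation: K⁺ is the bare [Ar] core; Ca⁺ still has 1 valence electron.
Pulling an electron out of a noble-gas core costs far more than removing a remaining valence electron, so K sits at the high end of IE_2.
Tabulated IE_2 (kJ/mol): K 3052, Ca 1145.
So the second ionization energies run Ca < K.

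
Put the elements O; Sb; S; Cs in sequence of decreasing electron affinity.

Atoms with high Z_eff and room in the valence shell (especially the halogens) have the most exothermic electron affinities.
Neither a single period nor a single group — weigh both effects.
Sb > Cs: relative to Cs, both the across-period and down-group shifts push Sb's electron affinity up.
O > Sb: both effects reinforce here, so O is clearly the higher of the two.
S > O: this pair runs against the simple trend — see the exception note.
Note the exception: S has a higher electron affinity than O, contrary to the simple trend — the compact 2p subshell of O repels the added electron more than S's larger 3p does.
For reference (kJ/mol): O 141, S 200, Sb 103, Cs 46.
So from highest to lowest: S > O > Sb > Cs.

S, O, Sb, Cs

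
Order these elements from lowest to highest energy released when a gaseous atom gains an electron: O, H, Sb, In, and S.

In < H < Sb < O < S

H is in period 1, group 1; O is in period 2, group 16; S is in period 3, group 16; In is in period 5, group 13; Sb is in period 5, group 15.
EA tends to increase across a period and decrease down a group, though the pattern is less regular than for IE or radius.
Here both period and group differ, so the two effects have to be weighed against each other.
H > In: period and group pull opposite ways; the down-group shift dominates (73 vs 29 kJ/mol).
Sb > H: period and group pull opposite ways; the across-period shift dominates (103 vs 73 kJ/mol).
O > Sb: both effects reinforce here, so O is clearly the higher of the two.
S > O: this pair runs against the simple trend — see the exception note.
Note the exception: S has a higher electron affinity than O, contrary to the simple trend — the compact 2p subshell of O repels the added electron more than S's larger 3p does.
Approximate values (kJ/mol): H 73, O 141, S 200, In 29, Sb 103.
So from lowest to highest: In < H < Sb < O < S.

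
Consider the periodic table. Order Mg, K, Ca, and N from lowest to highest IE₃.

The third ionization energy removes an electron from the +2 ion. For each element: Mg²⁺ is the bare [Ne] core; K²⁺ is already 1 electron into the core; Ca²⁺ is the bare [Ar] core; N²⁺ still has 3 valence electrons.
Usually core removal costs more than valence removal, but here the competition is close: a tightly held n=2 valence electron can cost more to remove than an n=3 core electron, so the actual values have to decide it.
Approximate IE_3 values (kJ/mol): Mg 7733, K 4420, Ca 4912, N 4578.
So the third ionization energies run K < N < Ca < Mg.

K < N < Ca < Mg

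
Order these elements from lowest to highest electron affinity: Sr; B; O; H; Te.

H is in period 1, group 1; B is in period 2, group 13; O is in period 2, group 16; Sr is in period 5, group 2; Te is in period 5, group 16.
Electron affinity generally becomes more exothermic across a period toward the halogens and less exothermic down a group.
These span different periods and groups, so the two trends combine.
B > Sr: both effects reinforce here, so B is clearly the higher of the two.
H > B: period and group pull opposite ways; the down-group shift dominates (73 vs 27 kJ/mol).
O > H: period and group pull opposite ways; the across-period shift dominates (141 vs 73 kJ/mol).
Te > O: this pair runs against the simple trend — see the exception note.
Note the exception: Te has a higher electron affinity than O, contrary to the simple trend — O's compact 2p subshell gives strong electron–electron repulsion on the added electron.
Tabulated electron affinity (kJ/mol): H 73, B 27, O 141, Sr 5, Te 190.
So from lowest to highest: Sr < B < H < O < Te.

Sr < B < H < O < Te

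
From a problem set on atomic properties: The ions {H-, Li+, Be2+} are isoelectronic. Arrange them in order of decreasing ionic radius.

H- > Li+ > Be2+

All of these have 2 electrons, so size is governed by nuclear charge alone: the more protons, the stronger the pull on the same electron cloud, and the smaller the ion.
Nuclear charges: Be2+ (Z=4), Li+ (Z=3), H- (Z=1).
Largest to smallest: H- > Li+ > Be2+.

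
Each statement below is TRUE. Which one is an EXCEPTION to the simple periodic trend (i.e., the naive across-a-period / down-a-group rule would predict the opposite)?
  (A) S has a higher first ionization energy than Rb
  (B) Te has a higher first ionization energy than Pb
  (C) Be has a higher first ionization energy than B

(C)

The general trend: first ionization energy increases across a period and decreases down a group.
(A) S (period 3, group 16) vs Rb (period 5, group 1): the stated order agrees with the simple trend.
(B) Te (period 5, group 16) vs Pb (period 6, group 14): the stated order agrees with the simple trend.
(C) Be (period 2, group 2) vs B (period 2, group 13): the stated order contradicts the simple trend.
The exception is (C): removing B's lone 2p electron is easier than breaking Be's filled 2s².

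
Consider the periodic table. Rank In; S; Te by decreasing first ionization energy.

S is in period 3, group 16; In is in period 5, group 13; Te is in period 5, group 16.
IE₁ increases left→right with effective nuclear charge and decreases top→bottom as the valence shell moves farther out.
Neither a single period nor a single group — weigh both effects.
Te > In: Te lies to the right of In in period 5, so the across-period effect alone puts Te higher.
S > Te: they share group 16; the group trend gives S the larger value.
Approximate values (kJ/mol): S 1000, In 558, Te 869.
So from highest to lowest: S > Te > In.

S > Te > In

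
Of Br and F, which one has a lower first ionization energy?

F is in period 2, group 17; Br is in period 4, group 17.
Removing the outermost electron gets harder across a period and easier down a group.
All are in group 17, so first ionization energy increases up the group.
So Br has the lower first ionization energy (Br < F).

Br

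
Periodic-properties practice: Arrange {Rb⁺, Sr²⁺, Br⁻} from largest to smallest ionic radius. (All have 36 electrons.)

Br⁻ > Rb⁺ > Sr²⁺

All of these have 36 electrons, so size is governed by nuclear charge alone: the more protons, the stronger the pull on the same electron cloud, and the smaller the ion.
Nuclear charges: Sr²⁺ (Z=38), Rb⁺ (Z=37), Br⁻ (Z=35).
Largest to smallest: Br⁻ > Rb⁺ > Sr²⁺.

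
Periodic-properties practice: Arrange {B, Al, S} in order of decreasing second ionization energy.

The second ionization energy removes an electron from the +1 ion. For each element: B⁺ still has 2 valence electrons; Al⁺ still has 2 valence electrons; S⁺ still has 5 valence electrons.
All are still removing valence electrons, so compare the +1 ions as you would atoms: IE_2 generally rises across a period (higher Z_eff) and falls down a group (larger shell), subject to the usual subshell exceptions.
Valence configurations: B⁺ [He]2s², Al⁺ [Ne]3s², S⁺ [Ne]3s²3p³.
The numbers (kJ/mol): B 2427, Al 1817, S 2252.
Overall IE_2 order: Al < S < B.

B, S, Al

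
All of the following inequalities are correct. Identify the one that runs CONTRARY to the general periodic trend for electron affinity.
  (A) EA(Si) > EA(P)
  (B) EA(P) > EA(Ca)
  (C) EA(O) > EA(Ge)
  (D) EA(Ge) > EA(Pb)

(A)

The general trend: electron affinity increases across a period and decreases down a group.
(A) Si (period 3, group 14) vs P (period 3, group 15): the stated order contradicts the simple trend.
(B) P (period 3, group 15) vs Ca (period 4, group 2): the stated order agrees with the simple trend.
(C) O (period 2, group 16) vs Ge (period 4, group 14): the stated order agrees with the simple trend.
(D) Ge (period 4, group 14) vs Pb (period 6, group 14): the stated order agrees with the simple trend.
The exception is (A): adding an electron to P's half-filled 3p³ is unfavourable, so Si (3p²) has the more exothermic EA.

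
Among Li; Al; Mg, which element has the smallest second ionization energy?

Consider each +1 ion: Li⁺ is the bare [He] core; Al⁺ still has 2 valence electrons; Mg⁺ still has 1 valence electron.
Breaking into a closed-shell core is much more expensive than removing a leftover valence electron — Li has the largest IE_2 here.
Valence configurations: Al⁺ [Ne]3s², Mg⁺ [Ne]3s¹.
Tabulated IE_2 (kJ/mol): Li 7298, Al 1817, Mg 1451.
Hence IE_2: Mg < Al < Li.

Mg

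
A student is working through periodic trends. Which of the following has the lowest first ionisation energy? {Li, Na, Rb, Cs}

Cs

Across a period the outer electron is held more tightly (higher IE₁); down a group it sits in a higher shell, more shielded, and comes off more easily.
All are in group 1, so first ionization energy increases up the group.
The lowest first ionisation energy among these belongs to Cs.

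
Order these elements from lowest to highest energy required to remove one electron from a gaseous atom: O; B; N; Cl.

First ionization energy rises across a period (greater Z_eff holds electrons more tightly) and falls down a group (valence electrons are farther from the nucleus).
These span different periods and groups, so the two trends combine.
Cl > B: period and group pull opposite ways; the across-period shift dominates (1251 vs 801 kJ/mol).
O > Cl: the two effects oppose for this pair; the down-group effect wins (1314 vs 1251 kJ/mol).
N > O: this pair runs against the simple trend — see the exception note.
Note the exception: N has a higher first ionization energy than O, contrary to the simple trend — pairing an electron in O's 2p⁴ costs repulsion energy, so O ionizes more easily than half-filled N (2p³).
Tabulated first ionization energy (kJ/mol): B 801, N 1402, O 1314, Cl 1251.
So from lowest to highest: B < Cl < O < N.

B, Cl, O, N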